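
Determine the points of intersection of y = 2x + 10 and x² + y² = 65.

Substitute y = 2x + 10:
5x² + 40x + 35 = 0  ⟹  x² + 8x + 7 = 0
x = −1 or x = −7, giving (−1, 8) and (−7, −4).

(−7, −4) and (−1, 8)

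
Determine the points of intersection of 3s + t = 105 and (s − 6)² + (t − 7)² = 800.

(26, 27) and (34, 3)

Substitute t = −3s + 105:
10s² − 600s + 8840 = 0  ⟹  s² − 60s + 884 = 0
s = 34 or s = 26, giving (34, 3) and (26, 27).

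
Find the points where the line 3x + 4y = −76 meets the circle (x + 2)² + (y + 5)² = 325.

(−20, −4) and (4, −22)

Substitute y = (−76 − 3x)/4:
25x² + 400x − 2000 = 0  ⟹  x² + 16x − 80 = 0
x = 4 or x = −20, giving (4, −22) and (−20, −4).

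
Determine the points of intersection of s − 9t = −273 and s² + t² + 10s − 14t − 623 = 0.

Express t = (273 + s)/9 and substitute into the circle:
82s² + 1230s − 10332 = 0  ⟹  s² + 15s − 126 = 0
s = 6 or s = −21, giving (6, 31) and (−21, 28).

(−21, 28) and (6, 31)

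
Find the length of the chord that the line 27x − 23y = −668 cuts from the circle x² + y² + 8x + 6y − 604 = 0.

The distance from (−4, −3) to the line is 629/√1258, and r² = 629.
Half the chord is √(r² − d²) = √(629/2), so the full chord is √1258.

√1258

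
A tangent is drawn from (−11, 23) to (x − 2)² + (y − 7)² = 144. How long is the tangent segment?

√281

Centre (2, 7), r² = 144. |PO|² = (−13)² + (16)² = 425.
By the tangent–radius right angle, tangent length = √(|PO|² − r²) = √281.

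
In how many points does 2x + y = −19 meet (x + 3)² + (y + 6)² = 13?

Centre (−3, −6), r² = 13. Distance² from centre to line = (7)²/5 = 49/5.
Since d² < r², the line cuts the circle twice.

2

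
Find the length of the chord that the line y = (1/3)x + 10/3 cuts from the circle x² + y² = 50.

4√10

Express y = (10 + x)/3 and substitute into the circle:
10x² + 20x − 350 = 0  ⟹  x² + 2x − 35 = 0
x = 5 or x = −7, giving (5, 5) and (−7, 1).
|(5, 5) − (−7, 1)| = √((12)² + (4)²) = 4√10.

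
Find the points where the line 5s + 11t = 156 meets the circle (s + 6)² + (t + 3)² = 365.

(−4, 16) and (7, 11)

Substitute t = (156 − 5s)/11:
146s² − 438s − 4088 = 0  ⟹  s² − 3s − 28 = 0
s = 7 or s = −4, giving (7, 11) and (−4, 16).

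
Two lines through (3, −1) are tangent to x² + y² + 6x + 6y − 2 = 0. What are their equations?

x + 2y = 1 and 2x − y = 7

Let a tangent through (3, −1) have slope m. Its distance from (−3, −3) must equal 2√5:
(−6m − (−2))² = 20(m² + 1)
2m² − 3m − 2 = 0, so m = −1/2 or m = 2.
Through (3, −1) these give x + 2y = 1 and 2x − y = 7.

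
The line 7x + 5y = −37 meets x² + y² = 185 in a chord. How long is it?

Substitute y = (−37 − 7x)/5:
74x² + 518x − 3256 = 0  ⟹  x² + 7x − 44 = 0
x = 4 or x = −11, giving (4, −13) and (−11, 8).
Chord length = distance between (4, −13) and (−11, 8) = √666 = 3√74.

3√74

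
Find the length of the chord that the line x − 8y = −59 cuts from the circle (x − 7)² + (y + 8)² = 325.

Substitute y = (59 + x)/8:
65x² − 650x − 2535 = 0  ⟹  x² − 10x − 39 = 0
x = 13 or x = −3, giving (13, 9) and (−3, 7).
|(13, 9) − (−3, 7)| = √((16)² + (2)²) = 2√65.

2√65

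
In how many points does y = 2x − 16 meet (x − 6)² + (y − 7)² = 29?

2

Centre (6, 7), r² = 29. Distance² from centre to line = (−11)²/5 = 121/5.
Since d² < r², the line cuts the circle twice.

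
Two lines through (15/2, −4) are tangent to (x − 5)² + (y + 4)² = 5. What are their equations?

Let a tangent through (15/2, −4) have slope m. Its distance from (5, −4) must equal √5:
(−5/2m − (0))² = 5(m² + 1)
m² − 4 = 0, so m = −2 or m = 2.
Through (15/2, −4) these give 2x + y = 11 and 2x − y = 19.

2x + y = 11 and 2x − y = 19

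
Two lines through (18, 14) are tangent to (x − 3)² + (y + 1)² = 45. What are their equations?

x − 2y = −10 and 2x − y = 22

A line y − (14) = m(x − (18)) is tangent when its distance from (3, −1) is 3√5:
[m·(−15) − (−15)]² = 45(m² + 1)
2m² − 5m + 2 = 0, so m = 1/2 or m = 2.
Through (18, 14) these give x − 2y = −10 and 2x − y = 22.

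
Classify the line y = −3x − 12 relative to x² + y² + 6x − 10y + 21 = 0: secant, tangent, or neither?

Substituting the line into the circle gives 10x² + 108x + 285 = 0.
Discriminant = (108)² − 4·10·(285) = 264 > 0.
Two real roots: the line is a secant.

secant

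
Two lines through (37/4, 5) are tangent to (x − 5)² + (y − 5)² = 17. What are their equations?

4x + y = 42 and 4x − y = 32

Let a tangent through (37/4, 5) have slope m. Its distance from (5, 5) must equal √17:
[m·(−17/4) − (0)]² = 17(m² + 1)
m² − 16 = 0, so m = −4 or m = 4.
With m = −4: 4x + y = 42. With m = 4: 4x − y = 32.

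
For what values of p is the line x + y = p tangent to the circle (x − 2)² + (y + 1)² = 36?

p = 1 ± 6√2

Tangency holds when the distance from the centre (2, −1) to the line equals the radius 6:
|1·2 + 1·(−1) − p| / √2 = 6
|p − (1)| = 6√2.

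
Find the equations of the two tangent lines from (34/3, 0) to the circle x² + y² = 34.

Let a tangent through (34/3, 0) have slope m. Its distance from (0, 0) must equal √34:
[m·(−34/3) − (0)]² = 34(m² + 1)
25m² − 9 = 0, so m = −3/5 or m = 3/5.
With m = −3/5: 3x + 5y = 34. With m = 3/5: 3x − 5y = 34.

3x + 5y = 34 and 3x − 5y = 34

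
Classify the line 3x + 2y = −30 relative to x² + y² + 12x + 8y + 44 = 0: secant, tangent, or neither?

Substituting the line into the circle gives 13x² + 180x + 596 = 0.
Discriminant = (180)² − 4·13·(596) = 1408 > 0.
Two real roots: the line is a secant.

secant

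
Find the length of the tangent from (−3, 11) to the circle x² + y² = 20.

The centre is (0, 0) and r = 2√5. The square of the distance from P to the centre is 9 + 121 = 130.
Power of the point: PT² = |PO|² − r² = 110, so PT = √110.

√110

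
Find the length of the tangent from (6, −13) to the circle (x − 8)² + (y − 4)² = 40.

√253

With centre O = (8, 4), |OP|² = 293 and r² = 40.
Power of the point: PT² = |PO|² − r² = 253, so PT = √253.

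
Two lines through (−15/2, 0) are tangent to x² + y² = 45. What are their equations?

Let a tangent through (−15/2, 0) have slope m. Its distance from (0, 0) must equal 3√5:
(15/2m − (0))² = 45(m² + 1)
m² − 4 = 0, so m = −2 or m = 2.
Through (−15/2, 0) these give 2x + y = −15 and 2x − y = −15.

2x + y = −15 and 2x − y = −15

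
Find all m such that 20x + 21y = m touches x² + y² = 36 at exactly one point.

m = −174 or m = 174

The line touches the circle iff its distance from (0, 0) is 6:
|20·0 + 21·0 − m| / √841 = 6
|m| = 6·29, so m = 174 or m = −174.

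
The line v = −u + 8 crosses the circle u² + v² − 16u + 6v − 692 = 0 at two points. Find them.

Substitute v = −u + 8:
2u² − 38u − 580 = 0  ⟹  u² − 19u − 290 = 0
u = 29 or u = −10, giving (29, −21) and (−10, 18).

(−10, 18) and (29, −21)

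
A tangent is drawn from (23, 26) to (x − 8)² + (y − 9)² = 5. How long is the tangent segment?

The centre is (8, 9) and r = √5. The square of the distance from P to the centre is 225 + 289 = 514.
Power of the point: PT² = |PO|² − r² = 509, so PT = √509.

√509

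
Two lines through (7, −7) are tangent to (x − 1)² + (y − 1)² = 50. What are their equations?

7x − y = 56 and x + 7y = −42

Let a tangent through (7, −7) have slope m. Its distance from (1, 1) must equal 5√2:
[m·(−6) − (8)]² = 50(m² + 1)
7m² − 48m − 7 = 0, so m = 7 or m = −1/7.
With m = 7: 7x − y = 56. With m = −1/7: x + 7y = −42.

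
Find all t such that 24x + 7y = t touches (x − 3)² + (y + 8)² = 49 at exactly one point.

For a tangent, require d(centre, line) = r = 7.
|24·3 + 7·(−8) − t| / √625 = 7
|t − (16)| = 7·25, so t = 191 or t = −159.

t = −159 or t = 191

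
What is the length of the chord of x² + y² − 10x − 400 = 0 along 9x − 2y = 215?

Substitute y = (−215 + 9x)/2:
85x² − 3910x + 44625 = 0  ⟹  x² − 46x + 525 = 0
x = 25 or x = 21, giving (25, 5) and (21, −13).
|(25, 5) − (21, −13)| = √((4)² + (18)²) = 2√85.

2√85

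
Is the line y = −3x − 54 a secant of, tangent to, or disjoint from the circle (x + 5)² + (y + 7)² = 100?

disjoint

Substituting the line into the circle gives 10x² + 292x + 2134 = 0.
Δ = 85264 − 85360 = −96.
No real roots: the line does not meet the circle.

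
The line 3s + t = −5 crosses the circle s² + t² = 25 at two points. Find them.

(−3, 4) and (0, −5)

Substitute t = −3s − 5:
10s² + 30s = 0  ⟹  s² + 3s = 0
s = 0 or s = −3, giving (0, −5) and (−3, 4).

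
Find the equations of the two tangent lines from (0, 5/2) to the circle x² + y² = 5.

x − 2y = −5 and x + 2y = 5

Let a tangent through (0, 5/2) have slope m. Its distance from (0, 0) must equal √5:
(0m − (−5/2))² = 5(m² + 1)
4m² − 1 = 0, so m = 1/2 or m = −1/2.
Through (0, 5/2) these give x − 2y = −5 and x + 2y = 5.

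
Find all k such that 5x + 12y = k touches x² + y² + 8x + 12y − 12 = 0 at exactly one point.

For a tangent, require d(centre, line) = r = 8.
|5·(−4) + 12·(−6) − k| / √169 = 8
|k − (−92)| = 8·13, so k = 12 or k = −196.

k = −196 or k = 12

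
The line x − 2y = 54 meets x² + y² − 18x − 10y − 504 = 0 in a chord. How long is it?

2√5

The distance from (9, 5) to the line is 55/√5, and r² = 610.
Chord = 2√(r² − d²) = 2·√(5) = 2√5.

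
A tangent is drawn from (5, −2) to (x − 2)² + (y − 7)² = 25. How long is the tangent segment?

The centre is (2, 7) and r = 5. The square of the distance from P to the centre is 9 + 81 = 90.
Power of the point: PT² = |PO|² − r² = 65, so PT = √65.

√65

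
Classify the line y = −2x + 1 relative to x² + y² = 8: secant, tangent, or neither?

secant

d² = (2·0 + 1·0 − (1))²/5 = 1/5; r² = 8.
Since d² < r², the line cuts the circle twice.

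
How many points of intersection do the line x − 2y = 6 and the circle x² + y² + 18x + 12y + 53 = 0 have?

Centre (−9, −6), r² = 64. Distance² from centre to line = (−3)²/5 = 9/5.
Since d² < r², the line cuts the circle twice.

2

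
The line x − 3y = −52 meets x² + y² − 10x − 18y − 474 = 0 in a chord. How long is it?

Express y = (52 + x)/3 and substitute into the circle:
10x² − 40x − 4370 = 0  ⟹  x² − 4x − 437 = 0
x = 23 or x = −19, giving (23, 25) and (−19, 11).
|(23, 25) − (−19, 11)| = √((42)² + (14)²) = 14√10.

14√10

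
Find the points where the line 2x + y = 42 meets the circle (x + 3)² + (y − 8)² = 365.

(10, 22) and (16, 10)

Substitute y = −2x + 42:
5x² − 130x + 800 = 0  ⟹  x² − 26x + 160 = 0
x = 16 or x = 10, giving (16, 10) and (10, 22).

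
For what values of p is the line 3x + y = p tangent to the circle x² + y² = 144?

p = ±12√10

Tangency holds when the distance from the centre (0, 0) to the line equals the radius 12:
|3·0 + 1·0 − p| / √10 = 12
|p| = 12√10.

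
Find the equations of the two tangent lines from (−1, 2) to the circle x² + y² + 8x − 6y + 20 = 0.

Write the tangent as mx − y + (2 − m·(−1)) = 0 and set its distance from the centre to √5:
[m·(−3) − (1)]² = 5(m² + 1)
2m² + 3m − 2 = 0, so m = 1/2 or m = −2.
With m = 1/2: x − 2y = −5. With m = −2: 2x + y = 0.

x − 2y = −5 and 2x + y = 0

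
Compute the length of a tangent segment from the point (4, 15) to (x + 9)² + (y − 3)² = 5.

2√77

Centre (−9, 3), r² = 5. |PO|² = (13)² + (12)² = 313.
The tangent meets the radius at right angles, so tangent² = |PO|² − r² = 313 − 5 = 308.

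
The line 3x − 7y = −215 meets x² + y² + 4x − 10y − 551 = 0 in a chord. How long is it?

Centre (−2, 5), r² = 580. Perpendicular distance d from centre to line = |174| / √58 = 174/√58.
Chord = 2√(r² − d²) = 2·√(58) = 2√58.

2√58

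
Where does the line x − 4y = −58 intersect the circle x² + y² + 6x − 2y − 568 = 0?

(−26, 8) and (14, 18)

Express y = (58 + x)/4 and substitute into the circle:
17x² + 204x − 6188 = 0  ⟹  x² + 12x − 364 = 0
x = 14 or x = −26, giving (14, 18) and (−26, 8).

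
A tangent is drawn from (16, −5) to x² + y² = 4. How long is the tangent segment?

The centre is (0, 0) and r = 2. The square of the distance from P to the centre is 256 + 25 = 281.
The tangent meets the radius at right angles, so tangent² = |PO|² − r² = 281 − 4 = 277.

√277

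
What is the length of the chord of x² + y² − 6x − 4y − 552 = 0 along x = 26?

The line gives x = 26. Substituting into the circle:
y² − 4y − 32 = 0
y = 8 or y = −4, giving (26, 8) and (26, −4).
|(26, 8) − (26, −4)| = √((0)² + (12)²) = 12.

12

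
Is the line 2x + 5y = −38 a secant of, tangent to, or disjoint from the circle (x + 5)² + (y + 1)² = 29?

secant

Substituting the line into the circle gives 29x² + 382x + 989 = 0.
Discriminant = (382)² − 4·29·(989) = 31200 > 0.
Two real roots: the line is a secant.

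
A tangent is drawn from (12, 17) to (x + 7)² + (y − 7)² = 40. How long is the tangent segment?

The centre is (−7, 7) and r = 2√10. The square of the distance from P to the centre is 361 + 100 = 461.
Power of the point: PT² = |PO|² − r² = 421, so PT = √421.

√421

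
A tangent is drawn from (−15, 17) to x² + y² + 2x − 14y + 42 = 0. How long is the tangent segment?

12√2

The centre is (−1, 7) and r = 2√2. The square of the distance from P to the centre is 196 + 100 = 296.
By the tangent–radius right angle, tangent length = √(|PO|² − r²) = √288 = 12√2.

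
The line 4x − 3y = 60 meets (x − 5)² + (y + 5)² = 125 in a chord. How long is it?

20

Substitute y = (−60 + 4x)/3:
25x² − 450x + 1125 = 0  ⟹  x² − 18x + 45 = 0
x = 15 or x = 3, giving (15, 0) and (3, −16).
|(15, 0) − (3, −16)| = √((12)² + (16)²) = 20.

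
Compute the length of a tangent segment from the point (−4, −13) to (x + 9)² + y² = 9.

√185

The centre is (−9, 0) and r = 3. The square of the distance from P to the centre is 25 + 169 = 194.
By the tangent–radius right angle, tangent length = √(|PO|² − r²) = √185.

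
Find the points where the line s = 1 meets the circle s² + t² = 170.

The line gives s = 1. Substituting into the circle:
t² − 169 = 0
t = 13 or t = −13, giving (1, 13) and (1, −13).

(1, −13) and (1, 13)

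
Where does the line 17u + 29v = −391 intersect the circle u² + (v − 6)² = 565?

Express v = (−391 − 17u)/29 and substitute into the circle:
1130u² + 19210u − 155940 = 0  ⟹  u² + 17u − 138 = 0
u = 6 or u = −23, giving (6, −17) and (−23, 0).

(−23, 0) and (6, −17)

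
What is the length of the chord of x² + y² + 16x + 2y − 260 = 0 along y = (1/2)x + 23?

2√5

Centre (−8, −1), r² = 325. Perpendicular distance d from centre to line = |40| / √5 = 40/√5.
Half the chord is √(r² − d²) = √(5), so the full chord is 2√5.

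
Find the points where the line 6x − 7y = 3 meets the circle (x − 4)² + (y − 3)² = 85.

From the line, y = (−3 + 6x)/7. Substituting:
85x² − 680x − 2805 = 0  ⟹  x² − 8x − 33 = 0
x = 11 or x = −3, giving (11, 9) and (−3, −3).

(−3, −3) and (11, 9)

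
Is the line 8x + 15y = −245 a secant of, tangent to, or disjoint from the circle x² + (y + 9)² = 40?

Centre (0, −9), r² = 40. Distance² from centre to line = (110)²/289 = 12100/289.
Since d² > r², the line lies outside the circle.

disjoint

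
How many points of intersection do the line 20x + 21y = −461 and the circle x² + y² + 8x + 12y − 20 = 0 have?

0

Substituting the line into the circle gives 841x² + 16928x + 87529 = 0.
Δ = 286557184 − 294447556 = −7890372.
No real roots: the line does not meet the circle.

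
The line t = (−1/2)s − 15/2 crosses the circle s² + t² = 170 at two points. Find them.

Express t = (−15 − s)/2 and substitute into the circle:
5s² + 30s − 455 = 0  ⟹  s² + 6s − 91 = 0
s = 7 or s = −13, giving (7, −11) and (−13, −1).

(−13, −1) and (7, −11)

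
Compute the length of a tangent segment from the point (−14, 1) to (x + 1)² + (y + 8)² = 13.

With centre O = (−1, −8), |OP|² = 250 and r² = 13.
By the tangent–radius right angle, tangent length = √(|PO|² − r²) = √237.

√237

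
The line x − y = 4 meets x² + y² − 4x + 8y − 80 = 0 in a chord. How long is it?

The distance from (2, −4) to the line is 2/√2, and r² = 100.
Chord = 2√(r² − d²) = 2·√(98) = 14√2.

14√2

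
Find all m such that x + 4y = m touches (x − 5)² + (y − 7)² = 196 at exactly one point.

m = 33 ± 14√17

For a tangent, require d(centre, line) = r = 14.
|1·5 + 4·7 − m| / √17 = 14
|m − (33)| = 14√17.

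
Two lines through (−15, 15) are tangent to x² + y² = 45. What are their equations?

x + 2y = 15 and 2x + y = −15

A line y − (15) = m(x − (−15)) is tangent when its distance from (0, 0) is 3√5:
(15m − (−15))² = 45(m² + 1)
2m² + 5m + 2 = 0, so m = −1/2 or m = −2.
Through (−15, 15) these give x + 2y = 15 and 2x + y = −15.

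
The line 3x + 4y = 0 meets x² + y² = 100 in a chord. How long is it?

From the line, y = (−3x)/4. Substituting:
25x² − 1600 = 0  ⟹  x² − 64 = 0
x = 8 or x = −8, giving (8, −6) and (−8, 6).
Chord length = distance between (8, −6) and (−8, 6) = √400 = 20.

20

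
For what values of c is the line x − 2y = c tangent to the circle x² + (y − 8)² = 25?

For a tangent, require d(centre, line) = r = 5.
|1·0 − 2·8 − c| / √5 = 5
|c − (−16)| = 5√5.

c = −16 ± 5√5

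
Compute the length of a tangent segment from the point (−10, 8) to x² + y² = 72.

The centre is (0, 0) and r = 6√2. The square of the distance from P to the centre is 100 + 64 = 164.
The tangent meets the radius at right angles, so tangent² = |PO|² − r² = 164 − 72 = 92.

2√23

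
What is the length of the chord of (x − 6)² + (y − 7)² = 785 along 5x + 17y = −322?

√314

From the line, y = (−322 − 5x)/17. Substituting:
314x² + 942x − 21980 = 0  ⟹  x² + 3x − 70 = 0
x = 7 or x = −10, giving (7, −21) and (−10, −16).
Chord length = distance between (7, −21) and (−10, −16) = √314 = √314.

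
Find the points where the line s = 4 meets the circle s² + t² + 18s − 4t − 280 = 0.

(4, −12) and (4, 16)

The line gives s = 4. Substituting into the circle:
t² − 4t − 192 = 0
t = 16 or t = −12, giving (4, 16) and (4, −12).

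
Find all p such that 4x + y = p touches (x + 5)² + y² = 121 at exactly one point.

For a tangent, require d(centre, line) = r = 11.
|4·(−5) + 1·0 − p| / √17 = 11
|p − (−20)| = 11√17.

p = −20 ± 11√17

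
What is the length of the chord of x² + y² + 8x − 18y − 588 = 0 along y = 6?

Substitute y = 6:
x² + 8x − 660 = 0
x = 22 or x = −30, giving (22, 6) and (−30, 6).
|(22, 6) − (−30, 6)| = √((52)² + (0)²) = 52.

52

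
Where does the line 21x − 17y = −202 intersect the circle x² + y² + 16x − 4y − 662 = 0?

Substitute y = (202 + 21x)/17:
730x² + 11680x − 164250 = 0  ⟹  x² + 16x − 225 = 0
x = 9 or x = −25, giving (9, 23) and (−25, −19).

(−25, −19) and (9, 23)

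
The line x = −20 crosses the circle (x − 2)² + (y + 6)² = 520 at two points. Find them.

(−20, −12) and (−20, 0)

The line gives x = −20. Substituting into the circle:
y² + 12y = 0
y = 0 or y = −12, giving (−20, 0) and (−20, −12).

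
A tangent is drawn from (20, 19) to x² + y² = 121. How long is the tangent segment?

8√10

Centre (0, 0), r² = 121. |PO|² = (20)² + (19)² = 761.
By the tangent–radius right angle, tangent length = √(|PO|² − r²) = √640 = 8√10.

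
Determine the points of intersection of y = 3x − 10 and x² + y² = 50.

(1, −7) and (5, 5)

Substitute y = 3x − 10:
10x² − 60x + 50 = 0  ⟹  x² − 6x + 5 = 0
x = 5 or x = 1, giving (5, 5) and (1, −7).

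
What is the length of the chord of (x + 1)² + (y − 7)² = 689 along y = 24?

40

From the line, y = 24. Substituting:
x² + 2x − 399 = 0
x = 19 or x = −21, giving (19, 24) and (−21, 24).
Chord length = distance between (19, 24) and (−21, 24) = √1600 = 40.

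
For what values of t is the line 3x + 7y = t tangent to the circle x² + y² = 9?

t = ±3√58

For a tangent, require d(centre, line) = r = 3.
|3·0 + 7·0 − t| / √58 = 3
|t| = 3√58.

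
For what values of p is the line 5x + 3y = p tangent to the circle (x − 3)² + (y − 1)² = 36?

p = 18 ± 6√34

For a tangent, require d(centre, line) = r = 6.
|5·3 + 3·1 − p| / √34 = 6
|p − (18)| = 6√34.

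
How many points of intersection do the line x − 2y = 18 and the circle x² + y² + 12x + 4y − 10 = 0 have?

d² = (1·(−6) − 2·(−2) − (18))²/5 = 80; r² = 50.
Since d² > r², the line lies outside the circle.

0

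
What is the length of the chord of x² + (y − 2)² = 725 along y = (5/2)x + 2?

10√29

The distance from (0, 2) to the line is 0/√29, and r² = 725.
Half the chord is √(r² − d²) = √(725), so the full chord is 10√29.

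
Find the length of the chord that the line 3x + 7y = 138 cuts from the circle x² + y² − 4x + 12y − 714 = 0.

Centre (2, −6), r² = 754. Perpendicular distance d from centre to line = |−174| / √58 = 174/√58.
Half the chord is √(r² − d²) = √(232), so the full chord is 4√58.

4√58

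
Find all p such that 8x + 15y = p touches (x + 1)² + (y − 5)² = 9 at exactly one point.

p = 16 or p = 118

Tangency holds when the distance from the centre (−1, 5) to the line equals the radius 3:
|8·(−1) + 15·5 − p| / √289 = 3
|p − (67)| = 3·17, so p = 118 or p = 16.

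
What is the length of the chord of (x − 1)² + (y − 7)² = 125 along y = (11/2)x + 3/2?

10√5

Centre (1, 7), r² = 125. Perpendicular distance d from centre to line = |0| / √125 = 0/√125.
Chord = 2√(r² − d²) = 2·√(125) = 10√5.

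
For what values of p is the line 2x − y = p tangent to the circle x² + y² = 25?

p = ±5√5

The line touches the circle iff its distance from (0, 0) is 5:
|2·0 − 1·0 − p| / √5 = 5
|p| = 5√5.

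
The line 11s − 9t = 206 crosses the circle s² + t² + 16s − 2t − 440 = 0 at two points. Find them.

(4, −18) and (13, −7)

From the line, t = (−206 + 11s)/9. Substituting:
202s² − 3434s + 10504 = 0  ⟹  s² − 17s + 52 = 0
s = 13 or s = 4, giving (13, −7) and (4, −18).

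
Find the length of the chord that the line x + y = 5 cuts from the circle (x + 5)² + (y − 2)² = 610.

The distance from (−5, 2) to the line is 8/√2, and r² = 610.
Chord = 2√(r² − d²) = 2·√(578) = 34√2.

34√2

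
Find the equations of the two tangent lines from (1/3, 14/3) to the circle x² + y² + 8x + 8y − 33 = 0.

Write the tangent as mx − y + (14/3 − m·(1/3)) = 0 and set its distance from the centre to √65:
(−13/3m − (−26/3))² = 65(m² + 1)
32m² + 52m − 7 = 0, so m = −7/4 or m = 1/8.
With m = −7/4: 7x + 4y = 21. With m = 1/8: x − 8y = −37.

7x + 4y = 21 and x − 8y = −37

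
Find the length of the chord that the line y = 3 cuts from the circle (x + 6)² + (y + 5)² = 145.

Centre (−6, −5), r² = 145. Perpendicular distance d from centre to line = |−8| / √1 = 8.
Chord = 2√(r² − d²) = 2·√(81) = 18.

18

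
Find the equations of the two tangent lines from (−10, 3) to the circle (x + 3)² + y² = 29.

Let a tangent through (−10, 3) have slope m. Its distance from (−3, 0) must equal √29:
(7m − (−3))² = 29(m² + 1)
10m² + 21m − 10 = 0, so m = 2/5 or m = −5/2.
With m = 2/5: 2x − 5y = −35. With m = −5/2: 5x + 2y = −44.

2x − 5y = −35 and 5x + 2y = −44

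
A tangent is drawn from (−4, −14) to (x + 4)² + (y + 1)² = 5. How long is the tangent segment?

2√41

Centre (−4, −1), r² = 5. |PO|² = (0)² + (−13)² = 169.
By the tangent–radius right angle, tangent length = √(|PO|² − r²) = √164 = 2√41.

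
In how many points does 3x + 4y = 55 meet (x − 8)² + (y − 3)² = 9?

Substituting the line into the circle gives 25x² − 514x + 2729 = 0.
Δ = 264196 − 272900 = −8704.
No real roots: the line does not meet the circle.

0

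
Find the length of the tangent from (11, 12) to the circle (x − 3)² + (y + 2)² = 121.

√139

Centre (3, −2), r² = 121. |PO|² = (8)² + (14)² = 260.
Power of the point: PT² = |PO|² − r² = 139, so PT = √139.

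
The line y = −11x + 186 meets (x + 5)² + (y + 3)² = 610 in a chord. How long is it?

Centre (−5, −3), r² = 610. Perpendicular distance d from centre to line = |−244| / √122 = 244/√122.
Chord = 2√(r² − d²) = 2·√(122) = 2√122.

2√122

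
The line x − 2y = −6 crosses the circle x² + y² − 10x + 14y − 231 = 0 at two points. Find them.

(−12, −3) and (12, 9)

Express y = (6 + x)/2 and substitute into the circle:
5x² − 720 = 0  ⟹  x² − 144 = 0
x = 12 or x = −12, giving (12, 9) and (−12, −3).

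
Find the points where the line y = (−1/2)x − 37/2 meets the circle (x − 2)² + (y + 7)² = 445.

(−19, −9) and (13, −25)

Substitute y = (−37 − x)/2:
5x² + 30x − 1235 = 0  ⟹  x² + 6x − 247 = 0
x = 13 or x = −19, giving (13, −25) and (−19, −9).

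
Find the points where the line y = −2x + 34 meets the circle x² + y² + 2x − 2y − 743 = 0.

Substitute y = −2x + 34:
5x² − 130x + 345 = 0  ⟹  x² − 26x + 69 = 0
x = 23 or x = 3, giving (23, −12) and (3, 28).

(3, 28) and (23, −12)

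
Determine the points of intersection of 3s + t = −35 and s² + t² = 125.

(−11, −2) and (−10, −5)

From the line, t = −3s − 35. Substituting:
10s² + 210s + 1100 = 0  ⟹  s² + 21s + 110 = 0
s = −10 or s = −11, giving (−10, −5) and (−11, −2).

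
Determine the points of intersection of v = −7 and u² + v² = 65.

From the line, v = −7. Substituting:
u² − 16 = 0
u = 4 or u = −4, giving (4, −7) and (−4, −7).

(−4, −7) and (4, −7)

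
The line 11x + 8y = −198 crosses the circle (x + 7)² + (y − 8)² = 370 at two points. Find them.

(−26, 11) and (−10, −11)

From the line, y = (−198 − 11x)/8. Substituting:
185x² + 6660x + 48100 = 0  ⟹  x² + 36x + 260 = 0
x = −10 or x = −26, giving (−10, −11) and (−26, 11).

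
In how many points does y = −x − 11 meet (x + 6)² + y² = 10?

Centre (−6, 0), r² = 10. Distance² from centre to line = (5)²/2 = 25/2.
Since d² > r², the line lies outside the circle.

0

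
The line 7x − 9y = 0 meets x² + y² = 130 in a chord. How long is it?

2√130

The distance from (0, 0) to the line is 0/√130, and r² = 130.
Chord = 2√(r² − d²) = 2·√(130) = 2√130.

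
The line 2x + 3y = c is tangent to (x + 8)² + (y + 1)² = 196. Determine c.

c = −19 ± 14√13

The line touches the circle iff its distance from (−8, −1) is 14:
|2·(−8) + 3·(−1) − c| / √13 = 14
|c − (−19)| = 14√13.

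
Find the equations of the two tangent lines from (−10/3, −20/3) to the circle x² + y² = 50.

Let a tangent through (−10/3, −20/3) have slope m. Its distance from (0, 0) must equal 5√2:
[m·(10/3) − (20/3)]² = 50(m² + 1)
7m² + 8m + 1 = 0, so m = −1/7 or m = −1.
Through (−10/3, −20/3) these give x + 7y = −50 and x + y = −10.

x + 7y = −50 and x + y = −10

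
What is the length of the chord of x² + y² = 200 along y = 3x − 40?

Express y = 3x − 40 and substitute into the circle:
10x² − 240x + 1400 = 0  ⟹  x² − 24x + 140 = 0
x = 14 or x = 10, giving (14, 2) and (10, −10).
|(14, 2) − (10, −10)| = √((4)² + (12)²) = 4√10.

4√10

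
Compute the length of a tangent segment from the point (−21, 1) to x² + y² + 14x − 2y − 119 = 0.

With centre O = (−7, 1), |OP|² = 196 and r² = 169.
Power of the point: PT² = |PO|² − r² = 27, so PT = 3√3.

3√3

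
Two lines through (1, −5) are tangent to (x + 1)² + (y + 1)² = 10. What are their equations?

3x − y = 8 and x + 3y = −14

Write the tangent as mx − y + (−5 − m·(1)) = 0 and set its distance from the centre to √10:
[m·(−2) − (4)]² = 10(m² + 1)
3m² − 8m − 3 = 0, so m = 3 or m = −1/3.
With m = 3: 3x − y = 8. With m = −1/3: x + 3y = −14.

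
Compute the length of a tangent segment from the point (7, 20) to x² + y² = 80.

3√41

Centre (0, 0), r² = 80. |PO|² = (7)² + (20)² = 449.
Power of the point: PT² = |PO|² − r² = 369, so PT = 3√41.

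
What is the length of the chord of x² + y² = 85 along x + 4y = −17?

From the line, y = (−17 − x)/4. Substituting:
17x² + 34x − 1071 = 0  ⟹  x² + 2x − 63 = 0
x = 7 or x = −9, giving (7, −6) and (−9, −2).
Chord length = distance between (7, −6) and (−9, −2) = √272 = 4√17.

4√17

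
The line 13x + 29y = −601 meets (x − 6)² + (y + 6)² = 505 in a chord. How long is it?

Centre (6, −6), r² = 505. Perpendicular distance d from centre to line = |505| / √1010 = 505/√1010.
Chord = 2√(r² − d²) = 2·√(505/2) = √1010.

√1010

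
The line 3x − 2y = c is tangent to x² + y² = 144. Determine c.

c = ±12√13

The line touches the circle iff its distance from (0, 0) is 12:
|3·0 − 2·0 − c| / √13 = 12
|c| = 12√13.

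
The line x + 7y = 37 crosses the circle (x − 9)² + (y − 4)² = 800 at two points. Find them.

(−19, 8) and (37, 0)

Substitute y = (37 − x)/7:
50x² − 900x − 35150 = 0  ⟹  x² − 18x − 703 = 0
x = 37 or x = −19, giving (37, 0) and (−19, 8).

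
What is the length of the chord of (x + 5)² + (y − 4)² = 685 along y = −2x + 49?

8√5

The distance from (−5, 4) to the line is 55/√5, and r² = 685.
Chord = 2√(r² − d²) = 2·√(80) = 8√5.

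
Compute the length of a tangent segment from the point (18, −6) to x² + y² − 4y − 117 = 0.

Centre (0, 2), r² = 121. |PO|² = (18)² + (−8)² = 388.
The tangent meets the radius at right angles, so tangent² = |PO|² − r² = 388 − 121 = 267.

√267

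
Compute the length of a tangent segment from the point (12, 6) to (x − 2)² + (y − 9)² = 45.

With centre O = (2, 9), |OP|² = 109 and r² = 45.
The tangent meets the radius at right angles, so tangent² = |PO|² − r² = 109 − 45 = 64.

8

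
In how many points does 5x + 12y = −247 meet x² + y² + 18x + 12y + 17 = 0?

Substituting the line into the circle gives 169x² + 4342x + 27889 = 0.
Discriminant = (4342)² − 4·169·(27889) = 0.
A repeated root: the line is tangent.

1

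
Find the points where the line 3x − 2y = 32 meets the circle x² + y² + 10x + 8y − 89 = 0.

Substitute y = (−32 + 3x)/2:
13x² − 104x + 156 = 0  ⟹  x² − 8x + 12 = 0
x = 6 or x = 2, giving (6, −7) and (2, −13).

(2, −13) and (6, −7)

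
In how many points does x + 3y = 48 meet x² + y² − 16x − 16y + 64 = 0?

Centre (8, 8), r² = 64. Distance² from centre to line = (−16)²/10 = 128/5.
Since d² < r², the line cuts the circle twice.

2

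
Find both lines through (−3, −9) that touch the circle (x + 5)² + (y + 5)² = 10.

A line y − (−9) = m(x − (−3)) is tangent when its distance from (−5, −5) is √10:
(−2m − (4))² = 10(m² + 1)
3m² − 8m − 3 = 0, so m = −1/3 or m = 3.
With m = −1/3: x + 3y = −30. With m = 3: 3x − y = 0.

x + 3y = −30 and 3x − y = 0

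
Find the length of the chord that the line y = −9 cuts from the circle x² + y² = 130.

From the line, y = −9. Substituting:
x² − 49 = 0
x = 7 or x = −7, giving (7, −9) and (−7, −9).
Chord length = distance between (7, −9) and (−7, −9) = √196 = 14.

14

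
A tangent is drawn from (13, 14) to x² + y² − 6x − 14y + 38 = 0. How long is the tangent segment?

Centre (3, 7), r² = 20. |PO|² = (10)² + (7)² = 149.
The tangent meets the radius at right angles, so tangent² = |PO|² − r² = 149 − 20 = 129.

√129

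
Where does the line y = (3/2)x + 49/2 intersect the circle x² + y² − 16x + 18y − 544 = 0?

From the line, y = (49 + 3x)/2. Substituting:
13x² + 338x + 1989 = 0  ⟹  x² + 26x + 153 = 0
x = −9 or x = −17, giving (−9, 11) and (−17, −1).

(−17, −1) and (−9, 11)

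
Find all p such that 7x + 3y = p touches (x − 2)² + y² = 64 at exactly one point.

For a tangent, require d(centre, line) = r = 8.
|7·2 + 3·0 − p| / √58 = 8
|p − (14)| = 8√58.

p = 14 ± 8√58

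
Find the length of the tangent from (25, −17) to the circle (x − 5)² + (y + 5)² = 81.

√463

Centre (5, −5), r² = 81. |PO|² = (20)² + (−12)² = 544.
By the tangent–radius right angle, tangent length = √(|PO|² − r²) = √463.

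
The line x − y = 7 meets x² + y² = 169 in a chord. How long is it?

Centre (0, 0), r² = 169. Perpendicular distance d from centre to line = |−7| / √2 = 7/√2.
Chord = 2√(r² − d²) = 2·√(289/2) = 17√2.

17√2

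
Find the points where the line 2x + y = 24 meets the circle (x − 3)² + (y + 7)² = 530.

(4, 16) and (22, −20)

From the line, y = −2x + 24. Substituting:
5x² − 130x + 440 = 0  ⟹  x² − 26x + 88 = 0
x = 22 or x = 4, giving (22, −20) and (4, 16).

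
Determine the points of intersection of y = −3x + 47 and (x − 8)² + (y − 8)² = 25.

(12, 11) and (13, 8)

Express y = −3x + 47 and substitute into the circle:
10x² − 250x + 1560 = 0  ⟹  x² − 25x + 156 = 0
x = 13 or x = 12, giving (13, 8) and (12, 11).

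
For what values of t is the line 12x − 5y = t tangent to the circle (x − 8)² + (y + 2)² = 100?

t = −24 or t = 236

Tangency holds when the distance from the centre (8, −2) to the line equals the radius 10:
|12·8 − 5·(−2) − t| / √169 = 10
|t − (106)| = 10·13, so t = 236 or t = −24.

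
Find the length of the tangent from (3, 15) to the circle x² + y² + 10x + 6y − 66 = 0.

With centre O = (−5, −3), |OP|² = 388 and r² = 100.
By the tangent–radius right angle, tangent length = √(|PO|² − r²) = √288 = 12√2.

12√2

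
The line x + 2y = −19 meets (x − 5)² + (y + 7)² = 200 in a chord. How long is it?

The distance from (5, −7) to the line is 10/√5, and r² = 200.
Chord = 2√(r² − d²) = 2·√(180) = 12√5.

12√5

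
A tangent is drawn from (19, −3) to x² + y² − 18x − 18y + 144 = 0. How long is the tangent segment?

Centre (9, 9), r² = 18. |PO|² = (10)² + (−12)² = 244.
By the tangent–radius right angle, tangent length = √(|PO|² − r²) = √226.

√226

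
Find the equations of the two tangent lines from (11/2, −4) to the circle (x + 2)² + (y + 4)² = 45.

Write the tangent as mx − y + (−4 − m·(11/2)) = 0 and set its distance from the centre to 3√5:
(−15/2m − (0))² = 45(m² + 1)
m² − 4 = 0, so m = 2 or m = −2.
Through (11/2, −4) these give 2x − y = 15 and 2x + y = 7.

2x − y = 15 and 2x + y = 7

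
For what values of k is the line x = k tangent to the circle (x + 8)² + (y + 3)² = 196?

k = −22 or k = 6

The line touches the circle iff its distance from (−8, −3) is 14:
|1·(−8) + 0·(−3) − k| / √1 = 14
|k − (−8)| = 14, so k = 6 or k = −22.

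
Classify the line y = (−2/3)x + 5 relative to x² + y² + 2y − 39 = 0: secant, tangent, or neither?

secant

Substituting the line into the circle gives 13x² − 72x − 36 = 0.
Δ = 5184 − (−1872) = 7056.
Two real roots: the line is a secant.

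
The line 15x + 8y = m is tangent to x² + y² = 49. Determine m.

Tangency holds when the distance from the centre (0, 0) to the line equals the radius 7:
|15·0 + 8·0 − m| / √289 = 7
|m| = 7·17, so m = 119 or m = −119.

m = −119 or m = 119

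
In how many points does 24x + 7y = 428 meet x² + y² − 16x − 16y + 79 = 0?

0

Substituting the line into the circle gives 625x² − 18640x + 139119 = 0.
Discriminant = (−18640)² − 4·625·(139119) = −347900 < 0.
No real roots: the line does not meet the circle.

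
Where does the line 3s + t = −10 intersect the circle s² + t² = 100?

Substitute t = −3s − 10:
10s² + 60s = 0  ⟹  s² + 6s = 0
s = 0 or s = −6, giving (0, −10) and (−6, 8).

(−6, 8) and (0, −10)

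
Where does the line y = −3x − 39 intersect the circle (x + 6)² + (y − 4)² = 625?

Express y = −3x − 39 and substitute into the circle:
10x² + 270x + 1260 = 0  ⟹  x² + 27x + 126 = 0
x = −6 or x = −21, giving (−6, −21) and (−21, 24).

(−21, 24) and (−6, −21)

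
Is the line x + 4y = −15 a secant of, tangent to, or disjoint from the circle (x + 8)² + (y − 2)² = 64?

secant

Centre (−8, 2), r² = 64. Distance² from centre to line = (15)²/17 = 225/17.
Since d² < r², the line cuts the circle twice.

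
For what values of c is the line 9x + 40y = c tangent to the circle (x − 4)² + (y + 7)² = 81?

c = −613 or c = 125

The line touches the circle iff its distance from (4, −7) is 9:
|9·4 + 40·(−7) − c| / √1681 = 9
|c − (−244)| = 9·41, so c = 125 or c = −613.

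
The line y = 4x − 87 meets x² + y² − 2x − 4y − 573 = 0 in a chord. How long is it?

6√17

Express y = 4x − 87 and substitute into the circle:
17x² − 714x + 7344 = 0  ⟹  x² − 42x + 432 = 0
x = 24 or x = 18, giving (24, 9) and (18, −15).
|(24, 9) − (18, −15)| = √((6)² + (24)²) = 6√17.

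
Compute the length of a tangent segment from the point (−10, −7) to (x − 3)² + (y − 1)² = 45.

Centre (3, 1), r² = 45. |PO|² = (−13)² + (−8)² = 233.
By the tangent–radius right angle, tangent length = √(|PO|² − r²) = √188 = 2√47.

2√47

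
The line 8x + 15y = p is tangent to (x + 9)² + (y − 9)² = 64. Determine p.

p = −73 or p = 199

The line touches the circle iff its distance from (−9, 9) is 8:
|8·(−9) + 15·9 − p| / √289 = 8
|p − (63)| = 8·17, so p = 199 or p = −73.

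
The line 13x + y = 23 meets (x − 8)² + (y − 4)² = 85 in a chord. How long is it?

√170

From the line, y = −13x + 23. Substituting:
170x² − 510x + 340 = 0  ⟹  x² − 3x + 2 = 0
x = 2 or x = 1, giving (2, −3) and (1, 10).
|(2, −3) − (1, 10)| = √((1)² + (−13)²) = √170.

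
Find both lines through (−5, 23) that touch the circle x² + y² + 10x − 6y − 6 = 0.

Write the tangent as mx − y + (23 − m·(−5)) = 0 and set its distance from the centre to 2√10:
(0m − (−20))² = 40(m² + 1)
m² − 9 = 0, so m = −3 or m = 3.
Through (−5, 23) these give 3x + y = 8 and 3x − y = −38.

3x + y = 8 and 3x − y = −38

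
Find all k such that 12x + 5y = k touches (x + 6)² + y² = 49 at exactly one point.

k = −163 or k = 19

The line touches the circle iff its distance from (−6, 0) is 7:
|12·(−6) + 5·0 − k| / √169 = 7
|k − (−72)| = 7·13, so k = 19 or k = −163.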